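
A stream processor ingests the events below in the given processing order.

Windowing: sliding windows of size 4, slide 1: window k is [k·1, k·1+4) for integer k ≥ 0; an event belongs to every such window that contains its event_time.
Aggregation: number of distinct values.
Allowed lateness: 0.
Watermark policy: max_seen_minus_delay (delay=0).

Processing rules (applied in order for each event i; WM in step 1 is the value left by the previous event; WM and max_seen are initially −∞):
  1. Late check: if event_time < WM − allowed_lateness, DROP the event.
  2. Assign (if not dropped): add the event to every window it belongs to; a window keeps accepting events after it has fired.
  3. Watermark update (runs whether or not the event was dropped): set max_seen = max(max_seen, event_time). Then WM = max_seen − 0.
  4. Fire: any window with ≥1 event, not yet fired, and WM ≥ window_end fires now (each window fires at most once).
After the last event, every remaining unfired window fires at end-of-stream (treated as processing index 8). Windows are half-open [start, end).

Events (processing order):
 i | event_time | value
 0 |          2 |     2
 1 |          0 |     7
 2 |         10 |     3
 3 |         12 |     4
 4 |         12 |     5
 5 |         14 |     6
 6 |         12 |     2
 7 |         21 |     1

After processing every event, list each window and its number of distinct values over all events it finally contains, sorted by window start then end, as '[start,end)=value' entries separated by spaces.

i=0 t=2 v=2: → [2,6),[1,5),[0,4); WM=2
i=1 t=0 v=7: DROP (t<2-0); WM=2
i=2 t=10 v=3: → [10,14),[9,13),[8,12),[7,11); WM=10; [0,4) fires=1 [1,5) fires=1 [2,6) fires=1
i=3 t=12 v=4: → [12,16),[11,15),[10,14),[9,13); WM=12; [7,11) fires=1 [8,12) fires=1
i=4 t=12 v=5: → [12,16),[11,15),[10,14),[9,13); WM=12
i=5 t=14 v=6: → [14,18),[13,17),[12,16),[11,15); WM=14; [9,13) fires=3 [10,14) fires=3
i=6 t=12 v=2: DROP (t<14-0); WM=14
i=7 t=21 v=1: → [21,25),[20,24),[19,23),[18,22); WM=21; [11,15) fires=3 [12,16) fires=3 [13,17) fires=1 [14,18) fires=1

[0,4)=1 [1,5)=1 [2,6)=1 [7,11)=1 [8,12)=1 [9,13)=3 [10,14)=3 [11,15)=3 [12,16)=3 [13,17)=1 [14,18)=1 [18,22)=1 [19,23)=1 [20,24)=1 [21,25)=1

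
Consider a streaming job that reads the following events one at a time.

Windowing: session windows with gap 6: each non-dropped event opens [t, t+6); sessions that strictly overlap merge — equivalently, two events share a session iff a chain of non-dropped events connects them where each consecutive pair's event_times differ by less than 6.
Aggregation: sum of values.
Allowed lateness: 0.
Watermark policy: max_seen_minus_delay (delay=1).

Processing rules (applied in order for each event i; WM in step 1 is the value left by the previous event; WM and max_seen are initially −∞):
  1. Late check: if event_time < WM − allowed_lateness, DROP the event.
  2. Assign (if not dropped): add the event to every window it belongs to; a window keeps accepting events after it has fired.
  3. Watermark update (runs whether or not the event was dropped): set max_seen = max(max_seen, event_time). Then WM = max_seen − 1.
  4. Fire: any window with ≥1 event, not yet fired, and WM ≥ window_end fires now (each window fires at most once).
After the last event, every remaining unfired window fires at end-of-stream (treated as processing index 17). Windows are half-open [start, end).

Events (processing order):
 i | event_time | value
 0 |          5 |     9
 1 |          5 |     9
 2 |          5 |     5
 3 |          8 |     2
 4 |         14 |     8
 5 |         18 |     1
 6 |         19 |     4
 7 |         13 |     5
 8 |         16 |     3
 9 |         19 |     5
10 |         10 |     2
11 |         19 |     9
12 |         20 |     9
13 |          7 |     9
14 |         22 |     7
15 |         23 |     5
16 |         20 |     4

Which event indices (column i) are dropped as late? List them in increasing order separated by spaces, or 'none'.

7 8 10 13 16

i=0 t=5 v=9: → [5,11); WM=4
i=1 t=5 v=9: → [5,11); WM=4
i=2 t=5 v=5: → [5,11); WM=4
i=3 t=8 v=2: → [5,14); WM=7
i=4 t=14 v=8: → [14,20); WM=13
i=5 t=18 v=1: → [14,24); WM=17
i=6 t=19 v=4: → [14,25); WM=18
i=7 t=13 v=5: DROP (t<18-0); WM=18
i=8 t=16 v=3: DROP (t<18-0); WM=18
i=9 t=19 v=5: → [14,25); WM=18
i=10 t=10 v=2: DROP (t<18-0); WM=18
i=11 t=19 v=9: → [14,25); WM=18
i=12 t=20 v=9: → [14,26); WM=19
i=13 t=7 v=9: DROP (t<19-0); WM=19
i=14 t=22 v=7: → [14,28); WM=21
i=15 t=23 v=5: → [14,29); WM=22
i=16 t=20 v=4: DROP (t<22-0); WM=22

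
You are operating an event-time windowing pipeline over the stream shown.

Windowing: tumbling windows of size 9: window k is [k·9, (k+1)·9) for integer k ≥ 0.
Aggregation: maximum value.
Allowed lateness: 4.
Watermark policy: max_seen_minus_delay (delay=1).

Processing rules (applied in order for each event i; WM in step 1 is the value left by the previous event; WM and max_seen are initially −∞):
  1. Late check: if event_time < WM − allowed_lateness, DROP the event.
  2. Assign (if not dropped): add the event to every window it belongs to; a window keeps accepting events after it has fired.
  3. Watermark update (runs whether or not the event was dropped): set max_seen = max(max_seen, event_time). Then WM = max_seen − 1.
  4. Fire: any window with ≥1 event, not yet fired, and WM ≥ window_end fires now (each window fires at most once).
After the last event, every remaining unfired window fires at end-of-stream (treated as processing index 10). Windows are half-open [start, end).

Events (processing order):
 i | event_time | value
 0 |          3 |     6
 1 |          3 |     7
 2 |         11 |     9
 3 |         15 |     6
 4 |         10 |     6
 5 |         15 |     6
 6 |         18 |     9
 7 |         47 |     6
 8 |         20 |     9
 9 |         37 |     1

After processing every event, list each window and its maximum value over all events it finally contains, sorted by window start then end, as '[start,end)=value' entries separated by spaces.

i=0 t=3 v=6: → [0,9); WM=2
i=1 t=3 v=7: → [0,9); WM=2
i=2 t=11 v=9: → [9,18); WM=10; [0,9) fires=7
i=3 t=15 v=6: → [9,18); WM=14
i=4 t=10 v=6: → [9,18); WM=14
i=5 t=15 v=6: → [9,18); WM=14
i=6 t=18 v=9: → [18,27); WM=17
i=7 t=47 v=6: → [45,54); WM=46; [9,18) fires=9 [18,27) fires=9
i=8 t=20 v=9: DROP (t<46-4); WM=46
i=9 t=37 v=1: DROP (t<46-4); WM=46

[0,9)=7 [9,18)=9 [18,27)=9 [45,54)=6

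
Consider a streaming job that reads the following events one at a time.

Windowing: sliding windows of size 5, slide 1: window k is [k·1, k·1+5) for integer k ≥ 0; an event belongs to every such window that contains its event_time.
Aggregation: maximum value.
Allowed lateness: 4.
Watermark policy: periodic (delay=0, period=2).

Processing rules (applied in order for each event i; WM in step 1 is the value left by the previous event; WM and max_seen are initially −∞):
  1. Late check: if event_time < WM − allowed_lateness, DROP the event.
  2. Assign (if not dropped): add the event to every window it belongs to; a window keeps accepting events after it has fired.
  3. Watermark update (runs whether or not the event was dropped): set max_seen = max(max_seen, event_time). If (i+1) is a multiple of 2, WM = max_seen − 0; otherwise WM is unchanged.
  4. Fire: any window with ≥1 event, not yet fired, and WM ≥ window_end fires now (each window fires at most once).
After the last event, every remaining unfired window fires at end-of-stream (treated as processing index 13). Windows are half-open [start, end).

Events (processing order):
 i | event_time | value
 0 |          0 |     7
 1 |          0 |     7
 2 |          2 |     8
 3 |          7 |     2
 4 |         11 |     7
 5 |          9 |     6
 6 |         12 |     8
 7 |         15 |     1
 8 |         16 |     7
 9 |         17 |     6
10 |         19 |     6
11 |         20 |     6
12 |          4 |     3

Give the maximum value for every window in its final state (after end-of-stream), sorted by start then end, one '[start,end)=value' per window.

[0,5)=8 [1,6)=8 [2,7)=8 [3,8)=2 [4,9)=2 [5,10)=6 [6,11)=6 [7,12)=7 [8,13)=8 [9,14)=8 [10,15)=8 [11,16)=8 [12,17)=8 [13,18)=7 [14,19)=7 [15,20)=7 [16,21)=7 [17,22)=6 [18,23)=6 [19,24)=6 [20,25)=6

i=0 t=0 v=7: → [0,5); WM=−∞
i=1 t=0 v=7: → [0,5); WM=0
i=2 t=2 v=8: → [2,7),[1,6),[0,5); WM=0
i=3 t=7 v=2: → [7,12),[6,11),[5,10),[4,9),[3,8); WM=7; [0,5) fires=8 [1,6) fires=8 [2,7) fires=8
i=4 t=11 v=7: → [11,16),[10,15),[9,14),[8,13),[7,12); WM=7
i=5 t=9 v=6: → [9,14),[8,13),[7,12),[6,11),[5,10); WM=11; [3,8) fires=2 [4,9) fires=2 [5,10) fires=6 [6,11) fires=6
i=6 t=12 v=8: → [12,17),[11,16),[10,15),[9,14),[8,13); WM=11
i=7 t=15 v=1: → [15,20),[14,19),[13,18),[12,17),[11,16); WM=15; [7,12) fires=7 [8,13) fires=8 [9,14) fires=8 [10,15) fires=8
i=8 t=16 v=7: → [16,21),[15,20),[14,19),[13,18),[12,17); WM=15
i=9 t=17 v=6: → [17,22),[16,21),[15,20),[14,19),[13,18); WM=17; [11,16) fires=8 [12,17) fires=8
i=10 t=19 v=6: → [19,24),[18,23),[17,22),[16,21),[15,20); WM=17
i=11 t=20 v=6: → [20,25),[19,24),[18,23),[17,22),[16,21); WM=20; [13,18) fires=7 [14,19) fires=7 [15,20) fires=7
i=12 t=4 v=3: DROP (t<20-4); WM=20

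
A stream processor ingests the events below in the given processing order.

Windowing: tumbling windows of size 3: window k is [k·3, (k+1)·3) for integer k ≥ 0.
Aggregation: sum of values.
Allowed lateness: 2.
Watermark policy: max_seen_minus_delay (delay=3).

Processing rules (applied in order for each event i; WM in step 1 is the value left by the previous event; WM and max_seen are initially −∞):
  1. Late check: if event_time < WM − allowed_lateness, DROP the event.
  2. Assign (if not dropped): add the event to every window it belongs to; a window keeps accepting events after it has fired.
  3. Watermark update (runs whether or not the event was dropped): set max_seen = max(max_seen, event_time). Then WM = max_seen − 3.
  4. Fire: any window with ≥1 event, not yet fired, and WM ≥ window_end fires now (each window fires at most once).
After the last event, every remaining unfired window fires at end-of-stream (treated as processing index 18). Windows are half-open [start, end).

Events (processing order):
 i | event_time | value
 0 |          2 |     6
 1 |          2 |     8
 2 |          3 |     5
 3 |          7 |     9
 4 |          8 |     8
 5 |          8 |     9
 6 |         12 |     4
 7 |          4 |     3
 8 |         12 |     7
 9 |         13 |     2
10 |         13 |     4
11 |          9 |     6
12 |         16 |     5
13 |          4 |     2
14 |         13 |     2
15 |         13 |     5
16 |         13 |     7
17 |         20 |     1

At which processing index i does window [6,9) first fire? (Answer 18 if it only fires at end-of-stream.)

6

i=0 t=2 v=6: → [0,3); WM=-1
i=1 t=2 v=8: → [0,3); WM=-1
i=2 t=3 v=5: → [3,6); WM=0
i=3 t=7 v=9: → [6,9); WM=4; [0,3) fires=14
i=4 t=8 v=8: → [6,9); WM=5
i=5 t=8 v=9: → [6,9); WM=5
i=6 t=12 v=4: → [12,15); WM=9; [3,6) fires=5 [6,9) fires=26
i=7 t=4 v=3: DROP (t<9-2); WM=9
i=8 t=12 v=7: → [12,15); WM=9
i=9 t=13 v=2: → [12,15); WM=10
i=10 t=13 v=4: → [12,15); WM=10
i=11 t=9 v=6: → [9,12); WM=10
i=12 t=16 v=5: → [15,18); WM=13; [9,12) fires=6
i=13 t=4 v=2: DROP (t<13-2); WM=13
i=14 t=13 v=2: → [12,15); WM=13
i=15 t=13 v=5: → [12,15); WM=13
i=16 t=13 v=7: → [12,15); WM=13
i=17 t=20 v=1: → [18,21); WM=17; [12,15) fires=31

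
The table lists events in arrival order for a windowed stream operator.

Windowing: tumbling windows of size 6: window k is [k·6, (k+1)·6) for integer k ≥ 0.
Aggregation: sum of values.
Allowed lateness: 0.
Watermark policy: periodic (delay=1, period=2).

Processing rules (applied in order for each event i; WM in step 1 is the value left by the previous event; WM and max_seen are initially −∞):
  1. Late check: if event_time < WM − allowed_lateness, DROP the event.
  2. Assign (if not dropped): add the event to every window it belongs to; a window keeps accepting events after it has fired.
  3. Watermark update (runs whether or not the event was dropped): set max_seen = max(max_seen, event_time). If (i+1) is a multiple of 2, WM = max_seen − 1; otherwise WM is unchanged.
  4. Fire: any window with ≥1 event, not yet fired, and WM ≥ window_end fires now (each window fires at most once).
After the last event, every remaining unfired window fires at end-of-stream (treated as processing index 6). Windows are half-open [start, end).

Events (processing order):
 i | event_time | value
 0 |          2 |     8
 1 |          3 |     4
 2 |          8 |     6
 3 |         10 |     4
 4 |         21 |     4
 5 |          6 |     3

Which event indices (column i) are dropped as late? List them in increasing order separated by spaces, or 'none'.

i=0 t=2 v=8: → [0,6); WM=−∞
i=1 t=3 v=4: → [0,6); WM=2
i=2 t=8 v=6: → [6,12); WM=2
i=3 t=10 v=4: → [6,12); WM=9; [0,6) fires=12
i=4 t=21 v=4: → [18,24); WM=9
i=5 t=6 v=3: DROP (t<9-0); WM=20; [6,12) fires=10

5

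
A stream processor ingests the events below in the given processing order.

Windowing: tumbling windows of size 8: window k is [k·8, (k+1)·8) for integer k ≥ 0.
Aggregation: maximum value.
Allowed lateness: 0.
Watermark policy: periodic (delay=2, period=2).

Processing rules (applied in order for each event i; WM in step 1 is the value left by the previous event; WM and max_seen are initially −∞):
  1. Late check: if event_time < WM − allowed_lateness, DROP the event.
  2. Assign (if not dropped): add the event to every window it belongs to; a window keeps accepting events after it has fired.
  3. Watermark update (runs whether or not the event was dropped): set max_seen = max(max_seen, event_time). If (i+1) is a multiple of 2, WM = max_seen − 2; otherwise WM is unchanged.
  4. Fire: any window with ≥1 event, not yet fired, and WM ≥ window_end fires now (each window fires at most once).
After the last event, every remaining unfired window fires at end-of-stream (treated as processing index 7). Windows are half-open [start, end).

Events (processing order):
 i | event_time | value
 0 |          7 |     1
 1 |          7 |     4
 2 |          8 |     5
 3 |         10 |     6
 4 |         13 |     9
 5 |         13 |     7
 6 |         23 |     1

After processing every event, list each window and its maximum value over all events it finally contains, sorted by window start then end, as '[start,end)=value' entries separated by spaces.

i=0 t=7 v=1: → [0,8); WM=−∞
i=1 t=7 v=4: → [0,8); WM=5
i=2 t=8 v=5: → [8,16); WM=5
i=3 t=10 v=6: → [8,16); WM=8; [0,8) fires=4
i=4 t=13 v=9: → [8,16); WM=8
i=5 t=13 v=7: → [8,16); WM=11
i=6 t=23 v=1: → [16,24); WM=11

[0,8)=4 [8,16)=9 [16,24)=1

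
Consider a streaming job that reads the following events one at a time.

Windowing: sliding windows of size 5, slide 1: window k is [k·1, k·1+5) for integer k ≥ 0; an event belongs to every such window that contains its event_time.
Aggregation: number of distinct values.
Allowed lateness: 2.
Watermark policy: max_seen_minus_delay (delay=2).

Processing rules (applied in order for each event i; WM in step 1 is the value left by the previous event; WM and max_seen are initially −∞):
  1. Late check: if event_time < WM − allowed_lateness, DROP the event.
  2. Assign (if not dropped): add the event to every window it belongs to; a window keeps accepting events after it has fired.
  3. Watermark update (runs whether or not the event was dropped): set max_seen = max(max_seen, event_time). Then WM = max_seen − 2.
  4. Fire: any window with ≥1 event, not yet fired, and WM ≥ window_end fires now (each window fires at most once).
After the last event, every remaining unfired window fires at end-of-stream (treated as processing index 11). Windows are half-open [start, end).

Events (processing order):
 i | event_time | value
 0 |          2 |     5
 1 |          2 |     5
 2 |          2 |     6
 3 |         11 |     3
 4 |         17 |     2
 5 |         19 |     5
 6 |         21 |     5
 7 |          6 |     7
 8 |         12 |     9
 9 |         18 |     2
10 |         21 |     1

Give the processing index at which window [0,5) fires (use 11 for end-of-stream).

3

i=0 t=2 v=5: → [2,7),[1,6),[0,5); WM=0
i=1 t=2 v=5: → [2,7),[1,6),[0,5); WM=0
i=2 t=2 v=6: → [2,7),[1,6),[0,5); WM=0
i=3 t=11 v=3: → [11,16),[10,15),[9,14),[8,13),[7,12); WM=9; [0,5) fires=2 [1,6) fires=2 [2,7) fires=2
i=4 t=17 v=2: → [17,22),[16,21),[15,20),[14,19),[13,18); WM=15; [7,12) fires=1 [8,13) fires=1 [9,14) fires=1 [10,15) fires=1
i=5 t=19 v=5: → [19,24),[18,23),[17,22),[16,21),[15,20); WM=17; [11,16) fires=1
i=6 t=21 v=5: → [21,26),[20,25),[19,24),[18,23),[17,22); WM=19; [13,18) fires=1 [14,19) fires=1
i=7 t=6 v=7: DROP (t<19-2); WM=19
i=8 t=12 v=9: DROP (t<19-2); WM=19
i=9 t=18 v=2: → [18,23),[17,22),[16,21),[15,20),[14,19); WM=19
i=10 t=21 v=1: → [21,26),[20,25),[19,24),[18,23),[17,22); WM=19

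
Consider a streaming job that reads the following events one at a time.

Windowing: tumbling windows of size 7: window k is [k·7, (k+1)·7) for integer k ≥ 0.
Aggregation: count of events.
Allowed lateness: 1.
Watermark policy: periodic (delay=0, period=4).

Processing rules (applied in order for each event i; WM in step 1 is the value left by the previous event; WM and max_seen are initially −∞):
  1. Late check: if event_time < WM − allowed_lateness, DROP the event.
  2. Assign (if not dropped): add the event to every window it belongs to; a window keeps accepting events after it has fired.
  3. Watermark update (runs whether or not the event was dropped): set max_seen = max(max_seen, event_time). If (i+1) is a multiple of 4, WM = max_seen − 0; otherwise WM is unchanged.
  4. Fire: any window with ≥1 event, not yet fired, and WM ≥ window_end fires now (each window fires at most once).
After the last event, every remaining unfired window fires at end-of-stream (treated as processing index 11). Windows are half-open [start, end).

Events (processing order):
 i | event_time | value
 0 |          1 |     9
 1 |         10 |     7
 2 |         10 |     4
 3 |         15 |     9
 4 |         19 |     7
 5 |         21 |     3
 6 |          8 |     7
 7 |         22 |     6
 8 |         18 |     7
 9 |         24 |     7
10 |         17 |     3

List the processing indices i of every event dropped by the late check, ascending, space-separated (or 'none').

i=0 t=1 v=9: → [0,7); WM=−∞
i=1 t=10 v=7: → [7,14); WM=−∞
i=2 t=10 v=4: → [7,14); WM=−∞
i=3 t=15 v=9: → [14,21); WM=15; [0,7) fires=1 [7,14) fires=2
i=4 t=19 v=7: → [14,21); WM=15
i=5 t=21 v=3: → [21,28); WM=15
i=6 t=8 v=7: DROP (t<15-1); WM=15
i=7 t=22 v=6: → [21,28); WM=22; [14,21) fires=2
i=8 t=18 v=7: DROP (t<22-1); WM=22
i=9 t=24 v=7: → [21,28); WM=22
i=10 t=17 v=3: DROP (t<22-1); WM=22

6 8 10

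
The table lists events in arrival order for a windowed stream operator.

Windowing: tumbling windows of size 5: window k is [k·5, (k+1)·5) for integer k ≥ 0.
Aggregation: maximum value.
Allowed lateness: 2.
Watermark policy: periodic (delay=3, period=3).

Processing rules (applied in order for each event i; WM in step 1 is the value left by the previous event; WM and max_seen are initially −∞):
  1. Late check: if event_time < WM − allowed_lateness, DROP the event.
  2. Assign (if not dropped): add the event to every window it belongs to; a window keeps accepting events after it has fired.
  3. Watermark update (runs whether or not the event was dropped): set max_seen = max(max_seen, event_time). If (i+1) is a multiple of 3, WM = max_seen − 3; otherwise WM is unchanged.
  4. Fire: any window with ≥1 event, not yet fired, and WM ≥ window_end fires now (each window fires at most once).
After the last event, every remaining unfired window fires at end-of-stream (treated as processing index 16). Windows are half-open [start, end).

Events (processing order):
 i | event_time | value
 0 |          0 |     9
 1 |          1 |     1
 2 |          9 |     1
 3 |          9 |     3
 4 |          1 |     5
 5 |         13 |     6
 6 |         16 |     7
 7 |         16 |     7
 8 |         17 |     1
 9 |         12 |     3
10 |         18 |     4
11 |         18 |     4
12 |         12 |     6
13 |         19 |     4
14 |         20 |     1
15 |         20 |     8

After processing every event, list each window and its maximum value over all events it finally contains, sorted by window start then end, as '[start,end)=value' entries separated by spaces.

[0,5)=9 [5,10)=3 [10,15)=6 [15,20)=7 [20,25)=8

i=0 t=0 v=9: → [0,5); WM=−∞
i=1 t=1 v=1: → [0,5); WM=−∞
i=2 t=9 v=1: → [5,10); WM=6; [0,5) fires=9
i=3 t=9 v=3: → [5,10); WM=6
i=4 t=1 v=5: DROP (t<6-2); WM=6
i=5 t=13 v=6: → [10,15); WM=10; [5,10) fires=3
i=6 t=16 v=7: → [15,20); WM=10
i=7 t=16 v=7: → [15,20); WM=10
i=8 t=17 v=1: → [15,20); WM=14
i=9 t=12 v=3: → [10,15); WM=14
i=10 t=18 v=4: → [15,20); WM=14
i=11 t=18 v=4: → [15,20); WM=15; [10,15) fires=6
i=12 t=12 v=6: DROP (t<15-2); WM=15
i=13 t=19 v=4: → [15,20); WM=15
i=14 t=20 v=1: → [20,25); WM=17
i=15 t=20 v=8: → [20,25); WM=17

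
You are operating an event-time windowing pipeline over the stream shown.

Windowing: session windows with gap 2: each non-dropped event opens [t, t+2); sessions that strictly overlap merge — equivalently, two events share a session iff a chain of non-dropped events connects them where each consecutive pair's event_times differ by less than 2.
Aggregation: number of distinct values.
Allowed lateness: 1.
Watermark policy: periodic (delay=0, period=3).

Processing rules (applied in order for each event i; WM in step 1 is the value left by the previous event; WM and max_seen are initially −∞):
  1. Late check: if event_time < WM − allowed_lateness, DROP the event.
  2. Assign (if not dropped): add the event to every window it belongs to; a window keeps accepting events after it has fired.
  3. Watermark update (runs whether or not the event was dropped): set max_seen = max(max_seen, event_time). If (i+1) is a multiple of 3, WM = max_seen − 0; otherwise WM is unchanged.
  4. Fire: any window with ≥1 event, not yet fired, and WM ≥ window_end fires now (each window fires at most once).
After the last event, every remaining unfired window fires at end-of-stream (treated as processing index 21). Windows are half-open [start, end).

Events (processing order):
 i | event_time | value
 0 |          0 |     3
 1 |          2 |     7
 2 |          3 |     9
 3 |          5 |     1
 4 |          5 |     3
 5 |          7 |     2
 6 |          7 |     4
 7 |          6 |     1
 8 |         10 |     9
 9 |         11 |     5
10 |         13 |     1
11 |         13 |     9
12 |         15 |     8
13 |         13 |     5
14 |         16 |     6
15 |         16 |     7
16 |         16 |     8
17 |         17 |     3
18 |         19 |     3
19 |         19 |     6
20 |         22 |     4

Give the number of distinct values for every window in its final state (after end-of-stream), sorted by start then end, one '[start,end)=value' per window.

i=0 t=0 v=3: → [0,2); WM=−∞
i=1 t=2 v=7: → [2,4); WM=−∞
i=2 t=3 v=9: → [2,5); WM=3
i=3 t=5 v=1: → [5,7); WM=3
i=4 t=5 v=3: → [5,7); WM=3
i=5 t=7 v=2: → [7,9); WM=7
i=6 t=7 v=4: → [7,9); WM=7
i=7 t=6 v=1: → [5,9); WM=7
i=8 t=10 v=9: → [10,12); WM=10
i=9 t=11 v=5: → [10,13); WM=10
i=10 t=13 v=1: → [13,15); WM=10
i=11 t=13 v=9: → [13,15); WM=13
i=12 t=15 v=8: → [15,17); WM=13
i=13 t=13 v=5: → [13,15); WM=13
i=14 t=16 v=6: → [15,18); WM=16
i=15 t=16 v=7: → [15,18); WM=16
i=16 t=16 v=8: → [15,18); WM=16
i=17 t=17 v=3: → [15,19); WM=17
i=18 t=19 v=3: → [19,21); WM=17
i=19 t=19 v=6: → [19,21); WM=17
i=20 t=22 v=4: → [22,24); WM=22

[0,2)=1 [2,5)=2 [5,9)=4 [10,13)=2 [13,15)=3 [15,19)=4 [19,21)=2 [22,24)=1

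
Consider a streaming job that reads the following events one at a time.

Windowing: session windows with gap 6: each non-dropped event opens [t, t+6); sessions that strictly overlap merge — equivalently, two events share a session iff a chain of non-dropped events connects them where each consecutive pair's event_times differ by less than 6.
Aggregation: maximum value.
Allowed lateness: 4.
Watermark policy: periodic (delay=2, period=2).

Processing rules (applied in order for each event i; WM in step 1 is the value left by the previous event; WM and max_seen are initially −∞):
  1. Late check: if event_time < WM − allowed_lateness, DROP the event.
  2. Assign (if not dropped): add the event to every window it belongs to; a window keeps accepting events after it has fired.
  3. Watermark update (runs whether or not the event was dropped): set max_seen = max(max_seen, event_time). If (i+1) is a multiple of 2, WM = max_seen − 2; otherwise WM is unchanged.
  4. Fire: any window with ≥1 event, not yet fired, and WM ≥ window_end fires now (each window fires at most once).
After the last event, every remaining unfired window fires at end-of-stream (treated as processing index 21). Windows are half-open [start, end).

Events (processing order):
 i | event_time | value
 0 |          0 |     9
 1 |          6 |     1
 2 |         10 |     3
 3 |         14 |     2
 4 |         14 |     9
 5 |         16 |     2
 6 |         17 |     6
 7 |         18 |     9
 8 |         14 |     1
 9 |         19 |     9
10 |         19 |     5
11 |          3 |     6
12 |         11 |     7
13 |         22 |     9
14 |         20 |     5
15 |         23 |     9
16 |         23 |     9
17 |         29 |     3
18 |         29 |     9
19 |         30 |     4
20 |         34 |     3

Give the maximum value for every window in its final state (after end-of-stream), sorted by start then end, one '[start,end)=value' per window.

i=0 t=0 v=9: → [0,6); WM=−∞
i=1 t=6 v=1: → [6,12); WM=4
i=2 t=10 v=3: → [6,16); WM=4
i=3 t=14 v=2: → [6,20); WM=12
i=4 t=14 v=9: → [6,20); WM=12
i=5 t=16 v=2: → [6,22); WM=14
i=6 t=17 v=6: → [6,23); WM=14
i=7 t=18 v=9: → [6,24); WM=16
i=8 t=14 v=1: → [6,24); WM=16
i=9 t=19 v=9: → [6,25); WM=17
i=10 t=19 v=5: → [6,25); WM=17
i=11 t=3 v=6: DROP (t<17-4); WM=17
i=12 t=11 v=7: DROP (t<17-4); WM=17
i=13 t=22 v=9: → [6,28); WM=20
i=14 t=20 v=5: → [6,28); WM=20
i=15 t=23 v=9: → [6,29); WM=21
i=16 t=23 v=9: → [6,29); WM=21
i=17 t=29 v=3: → [29,35); WM=27
i=18 t=29 v=9: → [29,35); WM=27
i=19 t=30 v=4: → [29,36); WM=28
i=20 t=34 v=3: → [29,40); WM=28

[0,6)=9 [6,29)=9 [29,40)=9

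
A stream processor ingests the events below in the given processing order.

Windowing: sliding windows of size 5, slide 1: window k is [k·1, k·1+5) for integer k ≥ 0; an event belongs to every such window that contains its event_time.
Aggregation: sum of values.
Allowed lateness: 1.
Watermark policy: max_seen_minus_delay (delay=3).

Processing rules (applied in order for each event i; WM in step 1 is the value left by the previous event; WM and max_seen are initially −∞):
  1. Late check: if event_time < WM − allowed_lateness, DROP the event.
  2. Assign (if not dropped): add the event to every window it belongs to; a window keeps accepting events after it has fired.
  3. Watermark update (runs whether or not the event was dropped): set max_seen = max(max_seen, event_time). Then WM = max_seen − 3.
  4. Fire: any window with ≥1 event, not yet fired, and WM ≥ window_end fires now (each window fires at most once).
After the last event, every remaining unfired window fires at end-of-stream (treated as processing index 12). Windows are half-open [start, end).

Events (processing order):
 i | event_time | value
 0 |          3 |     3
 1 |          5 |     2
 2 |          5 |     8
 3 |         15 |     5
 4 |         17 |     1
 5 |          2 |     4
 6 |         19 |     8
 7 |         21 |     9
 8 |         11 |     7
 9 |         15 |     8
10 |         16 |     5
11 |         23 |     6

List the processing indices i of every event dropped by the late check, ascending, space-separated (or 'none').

i=0 t=3 v=3: → [3,8),[2,7),[1,6),[0,5); WM=0
i=1 t=5 v=2: → [5,10),[4,9),[3,8),[2,7),[1,6); WM=2
i=2 t=5 v=8: → [5,10),[4,9),[3,8),[2,7),[1,6); WM=2
i=3 t=15 v=5: → [15,20),[14,19),[13,18),[12,17),[11,16); WM=12; [0,5) fires=3 [1,6) fires=13 [2,7) fires=13 [3,8) fires=13 [4,9) fires=10 [5,10) fires=10
i=4 t=17 v=1: → [17,22),[16,21),[15,20),[14,19),[13,18); WM=14
i=5 t=2 v=4: DROP (t<14-1); WM=14
i=6 t=19 v=8: → [19,24),[18,23),[17,22),[16,21),[15,20); WM=16; [11,16) fires=5
i=7 t=21 v=9: → [21,26),[20,25),[19,24),[18,23),[17,22); WM=18; [12,17) fires=5 [13,18) fires=6
i=8 t=11 v=7: DROP (t<18-1); WM=18
i=9 t=15 v=8: DROP (t<18-1); WM=18
i=10 t=16 v=5: DROP (t<18-1); WM=18
i=11 t=23 v=6: → [23,28),[22,27),[21,26),[20,25),[19,24); WM=20; [14,19) fires=6 [15,20) fires=14

5 8 9 10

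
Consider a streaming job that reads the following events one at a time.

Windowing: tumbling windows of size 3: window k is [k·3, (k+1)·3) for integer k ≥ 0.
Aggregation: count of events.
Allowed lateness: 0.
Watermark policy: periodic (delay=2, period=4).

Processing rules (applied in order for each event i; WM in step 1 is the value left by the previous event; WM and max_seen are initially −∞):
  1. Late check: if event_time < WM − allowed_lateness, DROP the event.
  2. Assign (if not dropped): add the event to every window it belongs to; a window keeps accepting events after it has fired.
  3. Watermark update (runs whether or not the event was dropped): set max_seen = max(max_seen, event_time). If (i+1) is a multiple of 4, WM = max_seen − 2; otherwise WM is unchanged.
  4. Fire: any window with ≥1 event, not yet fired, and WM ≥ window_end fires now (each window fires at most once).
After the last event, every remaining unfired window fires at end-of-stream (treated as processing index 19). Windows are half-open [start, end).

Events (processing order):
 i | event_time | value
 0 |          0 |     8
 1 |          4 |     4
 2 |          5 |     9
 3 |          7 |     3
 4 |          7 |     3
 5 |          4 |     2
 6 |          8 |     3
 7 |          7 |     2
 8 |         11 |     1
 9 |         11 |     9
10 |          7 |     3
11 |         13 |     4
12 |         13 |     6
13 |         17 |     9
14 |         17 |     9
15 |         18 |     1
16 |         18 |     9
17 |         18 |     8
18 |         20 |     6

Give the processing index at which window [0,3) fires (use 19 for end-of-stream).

3

i=0 t=0 v=8: → [0,3); WM=−∞
i=1 t=4 v=4: → [3,6); WM=−∞
i=2 t=5 v=9: → [3,6); WM=−∞
i=3 t=7 v=3: → [6,9); WM=5; [0,3) fires=1
i=4 t=7 v=3: → [6,9); WM=5
i=5 t=4 v=2: DROP (t<5-0); WM=5
i=6 t=8 v=3: → [6,9); WM=5
i=7 t=7 v=2: → [6,9); WM=6; [3,6) fires=2
i=8 t=11 v=1: → [9,12); WM=6
i=9 t=11 v=9: → [9,12); WM=6
i=10 t=7 v=3: → [6,9); WM=6
i=11 t=13 v=4: → [12,15); WM=11; [6,9) fires=5
i=12 t=13 v=6: → [12,15); WM=11
i=13 t=17 v=9: → [15,18); WM=11
i=14 t=17 v=9: → [15,18); WM=11
i=15 t=18 v=1: → [18,21); WM=16; [9,12) fires=2 [12,15) fires=2
i=16 t=18 v=9: → [18,21); WM=16
i=17 t=18 v=8: → [18,21); WM=16
i=18 t=20 v=6: → [18,21); WM=16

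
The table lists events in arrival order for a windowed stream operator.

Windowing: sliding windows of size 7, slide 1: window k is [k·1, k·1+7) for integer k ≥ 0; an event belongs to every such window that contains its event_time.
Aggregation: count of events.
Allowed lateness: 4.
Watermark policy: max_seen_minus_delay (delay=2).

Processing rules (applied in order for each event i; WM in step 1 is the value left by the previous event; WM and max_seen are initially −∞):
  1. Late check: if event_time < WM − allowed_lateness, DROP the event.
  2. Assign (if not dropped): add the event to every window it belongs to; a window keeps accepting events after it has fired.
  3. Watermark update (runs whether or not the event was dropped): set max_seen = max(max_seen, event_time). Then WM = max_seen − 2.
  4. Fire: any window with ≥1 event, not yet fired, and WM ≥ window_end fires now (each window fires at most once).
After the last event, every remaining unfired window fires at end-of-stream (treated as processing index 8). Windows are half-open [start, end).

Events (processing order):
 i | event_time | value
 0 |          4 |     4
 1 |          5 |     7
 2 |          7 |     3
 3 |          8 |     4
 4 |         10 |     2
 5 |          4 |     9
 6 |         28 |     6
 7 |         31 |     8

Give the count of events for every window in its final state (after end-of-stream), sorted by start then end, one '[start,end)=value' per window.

[0,7)=3 [1,8)=4 [2,9)=5 [3,10)=5 [4,11)=6 [5,12)=4 [6,13)=3 [7,14)=3 [8,15)=2 [9,16)=1 [10,17)=1 [22,29)=1 [23,30)=1 [24,31)=1 [25,32)=2 [26,33)=2 [27,34)=2 [28,35)=2 [29,36)=1 [30,37)=1 [31,38)=1

i=0 t=4 v=4: → [4,11),[3,10),[2,9),[1,8),[0,7); WM=2
i=1 t=5 v=7: → [5,12),[4,11),[3,10),[2,9),[1,8),[0,7); WM=3
i=2 t=7 v=3: → [7,14),[6,13),[5,12),[4,11),[3,10),[2,9),[1,8); WM=5
i=3 t=8 v=4: → [8,15),[7,14),[6,13),[5,12),[4,11),[3,10),[2,9); WM=6
i=4 t=10 v=2: → [10,17),[9,16),[8,15),[7,14),[6,13),[5,12),[4,11); WM=8; [0,7) fires=2 [1,8) fires=3
i=5 t=4 v=9: → [4,11),[3,10),[2,9),[1,8),[0,7); WM=8
i=6 t=28 v=6: → [28,35),[27,34),[26,33),[25,32),[24,31),[23,30),[22,29); WM=26; [2,9) fires=5 [3,10) fires=5 [4,11) fires=6 [5,12) fires=4 [6,13) fires=3 [7,14) fires=3 [8,15) fires=2 [9,16) fires=1 [10,17) fires=1
i=7 t=31 v=8: → [31,38),[30,37),[29,36),[28,35),[27,34),[26,33),[25,32); WM=29; [22,29) fires=1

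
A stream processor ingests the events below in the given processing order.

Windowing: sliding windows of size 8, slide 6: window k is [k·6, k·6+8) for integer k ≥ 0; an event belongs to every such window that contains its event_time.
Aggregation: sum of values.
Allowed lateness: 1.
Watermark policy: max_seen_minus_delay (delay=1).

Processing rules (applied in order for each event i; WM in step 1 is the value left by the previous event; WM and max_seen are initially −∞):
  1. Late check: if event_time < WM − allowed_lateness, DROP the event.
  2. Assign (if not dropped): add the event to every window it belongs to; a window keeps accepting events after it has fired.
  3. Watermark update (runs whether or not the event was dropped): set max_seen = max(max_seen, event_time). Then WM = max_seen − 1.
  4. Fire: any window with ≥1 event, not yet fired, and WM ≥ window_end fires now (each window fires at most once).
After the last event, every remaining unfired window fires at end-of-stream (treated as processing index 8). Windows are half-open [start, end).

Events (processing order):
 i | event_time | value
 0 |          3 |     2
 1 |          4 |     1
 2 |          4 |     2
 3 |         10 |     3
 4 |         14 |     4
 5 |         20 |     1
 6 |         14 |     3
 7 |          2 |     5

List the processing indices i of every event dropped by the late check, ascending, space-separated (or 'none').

6 7

i=0 t=3 v=2: → [0,8); WM=2
i=1 t=4 v=1: → [0,8); WM=3
i=2 t=4 v=2: → [0,8); WM=3
i=3 t=10 v=3: → [6,14); WM=9; [0,8) fires=5
i=4 t=14 v=4: → [12,20); WM=13
i=5 t=20 v=1: → [18,26); WM=19; [6,14) fires=3
i=6 t=14 v=3: DROP (t<19-1); WM=19
i=7 t=2 v=5: DROP (t<19-1); WM=19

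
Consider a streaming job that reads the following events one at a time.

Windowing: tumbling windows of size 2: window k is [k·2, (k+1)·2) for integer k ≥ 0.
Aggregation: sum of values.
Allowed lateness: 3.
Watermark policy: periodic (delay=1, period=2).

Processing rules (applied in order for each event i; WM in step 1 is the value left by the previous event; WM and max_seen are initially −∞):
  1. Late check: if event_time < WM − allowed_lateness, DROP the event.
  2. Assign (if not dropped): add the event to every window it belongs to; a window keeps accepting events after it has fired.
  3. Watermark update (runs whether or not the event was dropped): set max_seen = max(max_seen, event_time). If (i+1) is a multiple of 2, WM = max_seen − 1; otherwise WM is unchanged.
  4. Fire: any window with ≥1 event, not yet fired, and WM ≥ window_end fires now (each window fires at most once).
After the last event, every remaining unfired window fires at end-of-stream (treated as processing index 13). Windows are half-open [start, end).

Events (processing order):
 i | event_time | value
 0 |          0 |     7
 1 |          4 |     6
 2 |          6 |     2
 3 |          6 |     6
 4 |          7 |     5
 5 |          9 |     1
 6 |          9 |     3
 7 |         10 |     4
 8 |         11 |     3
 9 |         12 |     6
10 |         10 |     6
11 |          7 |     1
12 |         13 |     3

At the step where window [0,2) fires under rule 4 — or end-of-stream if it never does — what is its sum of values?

i=0 t=0 v=7: → [0,2); WM=−∞
i=1 t=4 v=6: → [4,6); WM=3; [0,2) fires=7
i=2 t=6 v=2: → [6,8); WM=3
i=3 t=6 v=6: → [6,8); WM=5
i=4 t=7 v=5: → [6,8); WM=5
i=5 t=9 v=1: → [8,10); WM=8; [4,6) fires=6 [6,8) fires=13
i=6 t=9 v=3: → [8,10); WM=8
i=7 t=10 v=4: → [10,12); WM=9
i=8 t=11 v=3: → [10,12); WM=9
i=9 t=12 v=6: → [12,14); WM=11; [8,10) fires=4
i=10 t=10 v=6: → [10,12); WM=11
i=11 t=7 v=1: DROP (t<11-3); WM=11
i=12 t=13 v=3: → [12,14); WM=11

7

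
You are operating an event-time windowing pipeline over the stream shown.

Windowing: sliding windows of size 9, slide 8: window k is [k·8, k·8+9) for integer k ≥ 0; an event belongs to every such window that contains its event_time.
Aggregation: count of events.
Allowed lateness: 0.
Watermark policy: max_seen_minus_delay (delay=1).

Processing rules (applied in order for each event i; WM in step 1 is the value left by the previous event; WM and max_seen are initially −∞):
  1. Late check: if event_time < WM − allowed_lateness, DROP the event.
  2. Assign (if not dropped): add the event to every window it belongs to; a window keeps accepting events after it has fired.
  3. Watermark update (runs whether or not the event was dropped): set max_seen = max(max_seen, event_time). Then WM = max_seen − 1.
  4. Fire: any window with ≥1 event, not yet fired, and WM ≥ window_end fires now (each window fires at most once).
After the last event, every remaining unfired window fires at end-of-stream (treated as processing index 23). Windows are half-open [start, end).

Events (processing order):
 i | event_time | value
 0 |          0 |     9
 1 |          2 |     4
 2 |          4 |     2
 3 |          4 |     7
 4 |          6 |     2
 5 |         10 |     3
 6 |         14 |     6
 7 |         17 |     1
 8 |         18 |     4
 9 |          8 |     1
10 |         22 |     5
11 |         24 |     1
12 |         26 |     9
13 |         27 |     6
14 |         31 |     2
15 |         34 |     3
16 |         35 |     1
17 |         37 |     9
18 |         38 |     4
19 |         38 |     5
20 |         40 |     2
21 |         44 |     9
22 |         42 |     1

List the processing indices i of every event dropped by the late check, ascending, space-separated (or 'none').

9 22

i=0 t=0 v=9: → [0,9); WM=-1
i=1 t=2 v=4: → [0,9); WM=1
i=2 t=4 v=2: → [0,9); WM=3
i=3 t=4 v=7: → [0,9); WM=3
i=4 t=6 v=2: → [0,9); WM=5
i=5 t=10 v=3: → [8,17); WM=9; [0,9) fires=5
i=6 t=14 v=6: → [8,17); WM=13
i=7 t=17 v=1: → [16,25); WM=16
i=8 t=18 v=4: → [16,25); WM=17; [8,17) fires=2
i=9 t=8 v=1: DROP (t<17-0); WM=17
i=10 t=22 v=5: → [16,25); WM=21
i=11 t=24 v=1: → [24,33),[16,25); WM=23
i=12 t=26 v=9: → [24,33); WM=25; [16,25) fires=4
i=13 t=27 v=6: → [24,33); WM=26
i=14 t=31 v=2: → [24,33); WM=30
i=15 t=34 v=3: → [32,41); WM=33; [24,33) fires=4
i=16 t=35 v=1: → [32,41); WM=34
i=17 t=37 v=9: → [32,41); WM=36
i=18 t=38 v=4: → [32,41); WM=37
i=19 t=38 v=5: → [32,41); WM=37
i=20 t=40 v=2: → [40,49),[32,41); WM=39
i=21 t=44 v=9: → [40,49); WM=43; [32,41) fires=6
i=22 t=42 v=1: DROP (t<43-0); WM=43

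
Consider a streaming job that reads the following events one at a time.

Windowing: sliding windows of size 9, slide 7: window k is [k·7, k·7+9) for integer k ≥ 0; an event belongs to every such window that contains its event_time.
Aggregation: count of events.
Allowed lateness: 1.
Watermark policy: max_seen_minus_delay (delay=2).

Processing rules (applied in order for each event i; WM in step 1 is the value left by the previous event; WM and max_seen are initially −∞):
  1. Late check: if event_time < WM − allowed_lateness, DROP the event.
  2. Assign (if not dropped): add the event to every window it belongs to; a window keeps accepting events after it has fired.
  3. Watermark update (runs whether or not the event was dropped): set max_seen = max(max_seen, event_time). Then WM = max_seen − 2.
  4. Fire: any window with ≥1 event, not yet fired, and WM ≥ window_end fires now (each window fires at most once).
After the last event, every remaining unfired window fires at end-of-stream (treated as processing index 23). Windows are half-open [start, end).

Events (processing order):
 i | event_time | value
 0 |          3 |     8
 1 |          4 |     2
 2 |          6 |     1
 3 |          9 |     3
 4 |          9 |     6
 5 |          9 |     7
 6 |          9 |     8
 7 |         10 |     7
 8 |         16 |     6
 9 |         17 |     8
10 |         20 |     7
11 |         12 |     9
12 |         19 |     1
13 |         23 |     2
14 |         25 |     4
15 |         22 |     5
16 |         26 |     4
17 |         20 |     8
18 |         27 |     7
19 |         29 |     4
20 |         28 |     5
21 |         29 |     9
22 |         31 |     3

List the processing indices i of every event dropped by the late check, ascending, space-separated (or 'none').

i=0 t=3 v=8: → [0,9); WM=1
i=1 t=4 v=2: → [0,9); WM=2
i=2 t=6 v=1: → [0,9); WM=4
i=3 t=9 v=3: → [7,16); WM=7
i=4 t=9 v=6: → [7,16); WM=7
i=5 t=9 v=7: → [7,16); WM=7
i=6 t=9 v=8: → [7,16); WM=7
i=7 t=10 v=7: → [7,16); WM=8
i=8 t=16 v=6: → [14,23); WM=14; [0,9) fires=3
i=9 t=17 v=8: → [14,23); WM=15
i=10 t=20 v=7: → [14,23); WM=18; [7,16) fires=5
i=11 t=12 v=9: DROP (t<18-1); WM=18
i=12 t=19 v=1: → [14,23); WM=18
i=13 t=23 v=2: → [21,30); WM=21
i=14 t=25 v=4: → [21,30); WM=23; [14,23) fires=4
i=15 t=22 v=5: → [21,30),[14,23); WM=23
i=16 t=26 v=4: → [21,30); WM=24
i=17 t=20 v=8: DROP (t<24-1); WM=24
i=18 t=27 v=7: → [21,30); WM=25
i=19 t=29 v=4: → [28,37),[21,30); WM=27
i=20 t=28 v=5: → [28,37),[21,30); WM=27
i=21 t=29 v=9: → [28,37),[21,30); WM=27
i=22 t=31 v=3: → [28,37); WM=29

11 17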